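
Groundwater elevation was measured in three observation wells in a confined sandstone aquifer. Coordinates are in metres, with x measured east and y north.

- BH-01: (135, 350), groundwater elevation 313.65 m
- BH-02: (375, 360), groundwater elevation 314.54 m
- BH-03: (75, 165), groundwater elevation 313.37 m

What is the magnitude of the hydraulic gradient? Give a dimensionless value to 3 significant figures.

With h = a·x + b·y + c and BH-01 as origin, the differences give:
  240·a + 10·b = +0.89
  (-60)·a + (-185)·b = -0.28
Eliminate b (×(-185) and ×10, subtract): -43800·a = -161.850 → a = ∂h/∂x = +0.003695
Back-substitute: b = ∂h/∂y = +0.0003151.
|∇h| = √(0.003695² + 0.0003151²) = 0.003708

0.00371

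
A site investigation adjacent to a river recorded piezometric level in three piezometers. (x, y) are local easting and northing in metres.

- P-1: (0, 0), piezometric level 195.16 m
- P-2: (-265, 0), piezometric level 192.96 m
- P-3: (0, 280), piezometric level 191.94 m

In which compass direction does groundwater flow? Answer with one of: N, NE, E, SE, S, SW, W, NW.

∂h/∂x = (192.96 − 195.16) / (-265 − 0) = +0.008302
∂h/∂y = (191.94 − 195.16) / (280 − 0) = -0.01150
Flow = −∇h = (-0.008302 east, +0.01150 north), which points northwest.

NW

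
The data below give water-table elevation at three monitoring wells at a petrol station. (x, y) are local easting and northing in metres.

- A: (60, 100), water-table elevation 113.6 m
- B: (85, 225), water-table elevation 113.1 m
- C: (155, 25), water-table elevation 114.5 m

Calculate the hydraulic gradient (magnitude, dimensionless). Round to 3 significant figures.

Taking A as reference: B−A = (25, 125, -0.5); C−A = (95, -75, +0.9).
Determinant of the coordinate differences = 25·(-75) − 95·125 = -13750.
∂h/∂x = [(-0.5)·(-75) − (+0.9)·125] / -13750 = +0.005455
∂h/∂y = [25·(+0.9) − 95·(-0.5)] / -13750 = -0.005091
|∇h| = √(0.005455² + -0.005091²) = 0.007462

0.00746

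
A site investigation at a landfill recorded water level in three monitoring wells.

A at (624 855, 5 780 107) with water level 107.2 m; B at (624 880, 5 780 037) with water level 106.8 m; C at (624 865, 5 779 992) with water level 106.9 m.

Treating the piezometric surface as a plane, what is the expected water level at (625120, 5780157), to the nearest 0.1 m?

104.2 m

Taking A as reference: B−A = (25, -70, -0.4); C−A = (10, -115, -0.3).
Determinant of the coordinate differences = 25·(-115) − 10·(-70) = -2175.
∂h/∂x = [(-0.4)·(-115) − (-0.3)·(-70)] / -2175 = -0.01149
∂h/∂y = [25·(-0.3) − 10·(-0.4)] / -2175 = +0.001609
h(625120, 5780157) = 107.2 + (-0.01149)·(265) + (+0.001609)·(50) = 107.2 -3.046 +0.080 = 104.234 m.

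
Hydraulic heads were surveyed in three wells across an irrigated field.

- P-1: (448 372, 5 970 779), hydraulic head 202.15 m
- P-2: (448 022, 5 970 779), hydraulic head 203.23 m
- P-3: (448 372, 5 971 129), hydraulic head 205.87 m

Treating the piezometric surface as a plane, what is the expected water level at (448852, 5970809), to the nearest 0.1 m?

201.0 m

∂h/∂x = (203.23 − 202.15) / (448022 − 448372) = -0.003086
∂h/∂y = (205.87 − 202.15) / (5971129 − 5970779) = +0.01063
h(448852, 5970809) = 202.15 + (-0.003086)·(480) + (+0.01063)·(30) = 202.15 -1.481 +0.319 = 200.988 m.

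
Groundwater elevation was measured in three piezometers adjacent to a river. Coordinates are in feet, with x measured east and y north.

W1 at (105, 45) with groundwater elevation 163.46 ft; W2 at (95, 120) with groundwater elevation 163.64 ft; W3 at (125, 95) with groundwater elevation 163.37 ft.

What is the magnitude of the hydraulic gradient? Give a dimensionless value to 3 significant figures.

0.00799

Taking W1 as reference: W2−W1 = (-10, 75, +0.18); W3−W1 = (20, 50, -0.09).
Determinant of the coordinate differences = (-10)·50 − 20·75 = -2000.
∂h/∂x = [(+0.18)·50 − (-0.09)·75] / -2000 = -0.007875
∂h/∂y = [(-10)·(-0.09) − 20·(+0.18)] / -2000 = +0.001350
|∇h| = √(-0.007875² + 0.001350²) = 0.00799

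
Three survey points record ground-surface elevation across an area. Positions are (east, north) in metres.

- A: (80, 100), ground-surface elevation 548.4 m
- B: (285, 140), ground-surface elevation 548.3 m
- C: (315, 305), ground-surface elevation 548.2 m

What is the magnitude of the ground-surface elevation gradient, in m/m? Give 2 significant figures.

0.00066 m/m

Differences from A: to B (Δx, Δy, Δh) = (205, 40, -0.1); to C = (235, 205, -0.2).
Determinant of the coordinate differences = 205·205 − 235·40 = 32625.
∂z/∂x = [(-0.1)·205 − (-0.2)·40] / 32625 = -0.0003831
∂z/∂y = [205·(-0.2) − 235·(-0.1)] / 32625 = -0.0005364
|∇f| = √(-0.0003831² + -0.0005364²) = 0.0006592 m/m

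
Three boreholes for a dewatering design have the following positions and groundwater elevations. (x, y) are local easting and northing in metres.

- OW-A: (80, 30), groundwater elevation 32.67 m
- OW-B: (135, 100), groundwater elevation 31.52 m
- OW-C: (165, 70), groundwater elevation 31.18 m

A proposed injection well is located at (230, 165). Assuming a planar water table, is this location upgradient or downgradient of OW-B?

With h = a·x + b·y + c and OW-A as origin, the differences give:
  55·a + 70·b = -1.15
  85·a + 40·b = -1.49
Eliminate b (×40 and ×70, subtract): -3750·a = 58.300 → a = ∂h/∂x = -0.01555
Back-substitute: b = ∂h/∂y = -0.004213.
Head at (230, 165) = 32.67 + (-0.01555)·(150) + (-0.004213)·(135) = 29.77 m.
That is lower than the 31.52 m at OW-B, so the point is downgradient.

downgradient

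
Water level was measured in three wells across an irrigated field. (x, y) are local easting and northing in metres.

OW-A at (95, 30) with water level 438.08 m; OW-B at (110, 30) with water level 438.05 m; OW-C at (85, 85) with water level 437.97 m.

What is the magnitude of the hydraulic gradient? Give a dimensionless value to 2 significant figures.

Differences from OW-A: to OW-B (Δx, Δy, Δh) = (15, 0, -0.03); to OW-C = (-10, 55, -0.11).
Determinant of the coordinate differences = 15·55 − (-10)·0 = 825.
∂h/∂x = [(-0.03)·55 − (-0.11)·0] / 825 = -0.002000
∂h/∂y = [15·(-0.11) − (-10)·(-0.03)] / 825 = -0.002364
|∇h| = √(-0.002000² + -0.002364²) = 0.003097

0.0031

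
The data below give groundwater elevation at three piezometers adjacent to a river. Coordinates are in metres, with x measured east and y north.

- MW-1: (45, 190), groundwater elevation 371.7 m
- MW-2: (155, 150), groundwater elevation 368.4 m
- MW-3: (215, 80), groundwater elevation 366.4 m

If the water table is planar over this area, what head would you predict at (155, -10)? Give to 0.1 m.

Taking MW-1 as reference: MW-2−MW-1 = (110, -40, -3.3); MW-3−MW-1 = (170, -110, -5.3).
Solve a·Δx + b·Δy = Δh: det = 110·(-110) − 170·(-40) = -5300.
∂h/∂x = [(-3.3)·(-110) − (-5.3)·(-40)] / -5300 = -0.02849
∂h/∂y = [110·(-5.3) − 170·(-3.3)] / -5300 = +0.004151
h(155, -10) = 371.7 + (-0.02849)·(110) + (+0.004151)·(-200) = 371.7 -3.134 -0.830 = 367.736 m.

367.7 m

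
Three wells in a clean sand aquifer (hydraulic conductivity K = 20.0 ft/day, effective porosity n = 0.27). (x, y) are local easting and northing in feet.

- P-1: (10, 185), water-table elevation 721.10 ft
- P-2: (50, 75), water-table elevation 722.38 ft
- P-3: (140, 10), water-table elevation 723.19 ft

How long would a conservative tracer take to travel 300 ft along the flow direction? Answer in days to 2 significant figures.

Three-point gradient (reference P-1): Δ to P-2 = (40, -110, +1.28), Δ to P-3 = (130, -175, +2.09).
∂h/∂x = +0.0008082, ∂h/∂y = -0.01134 (det = 7300).
|∇h| = √(0.0008082² + -0.01134²) = 0.01137
Seepage velocity v = K·i/n = 20.0 × 0.01137 / 0.27 = 0.8422 ft/day.
t = 300 / 0.8422 = 356.2 days.

360 days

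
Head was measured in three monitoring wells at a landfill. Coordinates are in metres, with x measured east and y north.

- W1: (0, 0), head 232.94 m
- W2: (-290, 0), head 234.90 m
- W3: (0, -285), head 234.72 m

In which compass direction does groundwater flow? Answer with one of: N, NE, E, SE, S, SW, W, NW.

NE

∂h/∂x = (234.90 − 232.94) / (-290 − 0) = -0.006759
∂h/∂y = (234.72 − 232.94) / (-285 − 0) = -0.006246
Flow = −∇h = (+0.006759 east, +0.006246 north), which points northeast.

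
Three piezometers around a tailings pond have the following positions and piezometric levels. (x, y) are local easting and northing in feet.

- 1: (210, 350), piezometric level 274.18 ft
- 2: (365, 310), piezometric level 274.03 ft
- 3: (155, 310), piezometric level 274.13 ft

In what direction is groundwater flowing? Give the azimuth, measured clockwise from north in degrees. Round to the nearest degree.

With h = a·x + b·y + c and 1 as origin, the differences give:
  155·a + (-40)·b = -0.15
  (-55)·a + (-40)·b = -0.05
Eliminate b (×(-40) and ×(-40), subtract): -8400·a = 4.000 → a = ∂h/∂x = -0.0004762
Back-substitute: b = ∂h/∂y = +0.001905.
Flow direction (−∇h) has components (+0.0004762 E, -0.001905 N).
Azimuth = atan2(E, N) = atan2(+0.0004762, -0.001905) = 166.0° ≈ 166°.

166°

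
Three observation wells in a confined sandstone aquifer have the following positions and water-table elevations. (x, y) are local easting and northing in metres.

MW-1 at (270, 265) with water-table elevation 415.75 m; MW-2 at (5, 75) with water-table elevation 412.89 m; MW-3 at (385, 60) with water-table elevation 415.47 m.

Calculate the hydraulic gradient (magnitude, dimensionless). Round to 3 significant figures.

With h = a·x + b·y + c and MW-1 as origin, the differences give:
  (-265)·a + (-190)·b = -2.86
  115·a + (-205)·b = -0.28
Eliminate b (×(-205) and ×(-190), subtract): 76175·a = 533.100 → a = ∂h/∂x = +0.006998
Back-substitute: b = ∂h/∂y = +0.005292.
|∇h| = √(0.006998² + 0.005292²) = 0.008774

0.00877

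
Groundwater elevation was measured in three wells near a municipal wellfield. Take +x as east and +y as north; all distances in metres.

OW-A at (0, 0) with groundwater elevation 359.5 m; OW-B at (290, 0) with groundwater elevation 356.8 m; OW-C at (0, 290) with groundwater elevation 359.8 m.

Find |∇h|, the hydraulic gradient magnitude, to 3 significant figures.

0.00937

∂h/∂x = (356.8 − 359.5) / (290 − 0) = -0.009310
∂h/∂y = (359.8 − 359.5) / (290 − 0) = +0.001034
|∇h| = √(-0.009310² + 0.001034²) = 0.009367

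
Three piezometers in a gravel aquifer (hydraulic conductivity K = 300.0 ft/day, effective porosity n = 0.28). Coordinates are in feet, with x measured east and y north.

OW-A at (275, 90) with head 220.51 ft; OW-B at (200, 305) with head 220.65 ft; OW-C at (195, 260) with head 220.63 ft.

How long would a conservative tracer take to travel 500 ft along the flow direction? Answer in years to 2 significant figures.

Three-point gradient (reference OW-A): Δ to OW-B = (-75, 215, +0.14), Δ to OW-C = (-80, 170, +0.12).
∂h/∂x = -0.0004494, ∂h/∂y = +0.0004944 (det = 4450).
|∇h| = √(-0.0004494² + 0.0004944²) = 0.0006681
Seepage velocity v = K·i/n = 300.0 × 0.0006681 / 0.28 = 0.7158 ft/day.
t = 500 / 0.7158 = 698.5 days = 1.91 years.

1.9 years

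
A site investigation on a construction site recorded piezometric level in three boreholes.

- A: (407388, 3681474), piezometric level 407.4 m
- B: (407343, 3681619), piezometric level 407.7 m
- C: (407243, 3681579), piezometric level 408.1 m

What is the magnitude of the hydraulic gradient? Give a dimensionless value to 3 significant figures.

Taking A as reference: B−A = (-45, 145, +0.3); C−A = (-145, 105, +0.7).
Determinant of the coordinate differences = (-45)·105 − (-145)·145 = 16300.
∂h/∂x = [(+0.3)·105 − (+0.7)·145] / 16300 = -0.004294
∂h/∂y = [(-45)·(+0.7) − (-145)·(+0.3)] / 16300 = +0.0007362
|∇h| = √(-0.004294² + 0.0007362²) = 0.004357

0.00436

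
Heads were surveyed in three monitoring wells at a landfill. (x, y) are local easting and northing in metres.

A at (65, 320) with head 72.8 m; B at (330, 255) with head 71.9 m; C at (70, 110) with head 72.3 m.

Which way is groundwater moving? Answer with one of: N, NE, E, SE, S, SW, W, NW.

SE

Differences from A: to B (Δx, Δy, Δh) = (265, -65, -0.9); to C = (5, -210, -0.5).
Determinant of the coordinate differences = 265·(-210) − 5·(-65) = -55325.
∂h/∂x = [(-0.9)·(-210) − (-0.5)·(-65)] / -55325 = -0.002829
∂h/∂y = [265·(-0.5) − 5·(-0.9)] / -55325 = +0.002314
Flow = −∇h = (+0.002829 east, -0.002314 north), which points southeast.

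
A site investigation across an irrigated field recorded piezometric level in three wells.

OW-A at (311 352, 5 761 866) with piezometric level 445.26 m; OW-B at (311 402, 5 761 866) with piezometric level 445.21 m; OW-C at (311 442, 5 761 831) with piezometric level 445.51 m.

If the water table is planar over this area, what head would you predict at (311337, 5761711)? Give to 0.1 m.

Taking OW-A as reference: OW-B−OW-A = (50, 0, -0.05); OW-C−OW-A = (90, -35, +0.25).
Determinant of the coordinate differences = 50·(-35) − 90·0 = -1750.
∂h/∂x = [(-0.05)·(-35) − (+0.25)·0] / -1750 = -0.001000
∂h/∂y = [50·(+0.25) − 90·(-0.05)] / -1750 = -0.009714
h(311337, 5761711) = 445.26 + (-0.001000)·(-15) + (-0.009714)·(-155) = 445.26 +0.015 +1.506 = 446.781 m.

446.8 m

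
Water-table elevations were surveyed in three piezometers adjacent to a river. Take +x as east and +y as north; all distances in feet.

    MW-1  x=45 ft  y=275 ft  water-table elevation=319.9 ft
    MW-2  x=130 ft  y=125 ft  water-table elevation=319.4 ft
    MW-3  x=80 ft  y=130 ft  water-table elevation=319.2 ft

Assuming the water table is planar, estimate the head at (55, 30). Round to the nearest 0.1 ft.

With h = a·x + b·y + c and MW-1 as origin, the differences give:
  85·a + (-150)·b = -0.5
  35·a + (-145)·b = -0.7
Eliminate b (×(-145) and ×(-150), subtract): -7075·a = -32.50 → a = ∂h/∂x = +0.004594
Back-substitute: b = ∂h/∂y = +0.005936.
h(55, 30) = 319.9 + (+0.004594)·(10) + (+0.005936)·(-245) = 319.9 +0.046 -1.454 = 318.492 ft.

318.5 ft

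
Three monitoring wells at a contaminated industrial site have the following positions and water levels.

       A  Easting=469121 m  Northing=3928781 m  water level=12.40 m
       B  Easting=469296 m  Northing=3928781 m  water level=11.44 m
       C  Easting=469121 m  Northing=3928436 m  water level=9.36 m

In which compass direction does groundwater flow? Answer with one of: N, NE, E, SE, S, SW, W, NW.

∂h/∂x = (11.44 − 12.40) / (469296 − 469121) = -0.005486
∂h/∂y = (9.36 − 12.40) / (3928436 − 3928781) = +0.008812
Flow = −∇h = (+0.005486 east, -0.008812 north), which points southeast.

SE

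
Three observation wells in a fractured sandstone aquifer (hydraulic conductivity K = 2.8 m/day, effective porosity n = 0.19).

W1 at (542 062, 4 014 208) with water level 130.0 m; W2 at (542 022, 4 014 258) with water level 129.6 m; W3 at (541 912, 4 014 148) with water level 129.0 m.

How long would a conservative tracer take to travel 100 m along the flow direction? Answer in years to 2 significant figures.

2.4 years

Three-point gradient (reference W1): Δ to W2 = (-40, 50, -0.4), Δ to W3 = (-150, -60, -1.0).
∂h/∂x = +0.007475, ∂h/∂y = -0.002020 (det = 9900).
|∇h| = √(0.007475² + -0.002020²) = 0.007743
Seepage velocity v = K·i/n = 2.8 × 0.007743 / 0.19 = 0.1141 m/day.
t = 100 / 0.1141 = 876.4 days = 2.4 years.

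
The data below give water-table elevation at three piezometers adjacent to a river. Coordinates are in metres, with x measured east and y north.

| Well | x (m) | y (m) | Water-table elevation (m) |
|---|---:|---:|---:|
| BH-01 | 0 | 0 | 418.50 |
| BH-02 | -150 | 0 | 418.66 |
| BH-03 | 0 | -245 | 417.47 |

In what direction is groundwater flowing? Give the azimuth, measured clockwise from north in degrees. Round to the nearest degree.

166°

∂h/∂x = (418.66 − 418.50) / (-150 − 0) = -0.001067
∂h/∂y = (417.47 − 418.50) / (-245 − 0) = +0.004204
Flow direction (−∇h) has components (+0.001067 E, -0.004204 N).
Azimuth = atan2(E, N) = atan2(+0.001067, -0.004204) = 165.8° ≈ 166°.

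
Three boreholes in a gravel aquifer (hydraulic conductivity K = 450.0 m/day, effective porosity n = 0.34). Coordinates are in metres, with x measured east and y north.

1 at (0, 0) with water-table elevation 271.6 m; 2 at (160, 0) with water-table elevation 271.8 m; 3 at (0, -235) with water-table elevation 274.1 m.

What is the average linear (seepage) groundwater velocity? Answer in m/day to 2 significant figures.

14 m/day

∂h/∂x = (271.8 − 271.6) / (160 − 0) = +0.001250
∂h/∂y = (274.1 − 271.6) / (-235 − 0) = -0.01064
|∇h| = √(0.001250² + -0.01064²) = 0.01071
Seepage velocity v = K·i/n = 450.0 × 0.01071 / 0.34 = 14.18 m/day.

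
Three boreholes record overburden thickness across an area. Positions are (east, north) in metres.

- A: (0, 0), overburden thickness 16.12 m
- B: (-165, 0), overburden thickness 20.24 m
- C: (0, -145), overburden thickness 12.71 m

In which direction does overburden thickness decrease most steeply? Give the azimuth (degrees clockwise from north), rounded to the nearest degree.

133°

∂d/∂x = (20.24 − 16.12) / (-165 − 0) = -0.02497
∂d/∂y = (12.71 − 16.12) / (-145 − 0) = +0.02352
Steepest decrease is along −∇f: components (+0.02497 E, -0.02352 N).
Azimuth = atan2(+0.02497, -0.02352) = 133.3° ≈ 133°.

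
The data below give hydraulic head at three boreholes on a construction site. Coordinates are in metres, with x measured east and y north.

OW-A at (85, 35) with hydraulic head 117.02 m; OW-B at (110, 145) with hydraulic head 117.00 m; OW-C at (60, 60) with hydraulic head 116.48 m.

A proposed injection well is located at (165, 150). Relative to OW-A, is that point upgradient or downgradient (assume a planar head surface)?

With h = a·x + b·y + c and OW-A as origin, the differences give:
  25·a + 110·b = -0.02
  (-25)·a + 25·b = -0.54
Eliminate b (×25 and ×110, subtract): 3375·a = 58.900 → a = ∂h/∂x = +0.01745
Back-substitute: b = ∂h/∂y = -0.004148.
Head at (165, 150) = 117.02 + (+0.01745)·(80) + (-0.004148)·(115) = 117.94 m.
That is higher than the 117.02 m at OW-A, so the point is upgradient.

upgradient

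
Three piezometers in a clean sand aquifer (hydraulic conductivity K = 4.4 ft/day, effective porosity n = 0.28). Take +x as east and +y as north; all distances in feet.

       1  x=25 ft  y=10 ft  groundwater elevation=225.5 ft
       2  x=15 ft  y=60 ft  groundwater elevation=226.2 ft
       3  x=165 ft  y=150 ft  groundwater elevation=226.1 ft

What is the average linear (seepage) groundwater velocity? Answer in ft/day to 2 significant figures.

0.23 ft/day

Taking 1 as reference: 2−1 = (-10, 50, +0.7); 3−1 = (140, 140, +0.6).
Determinant of the coordinate differences = (-10)·140 − 140·50 = -8400.
∂h/∂x = [(+0.7)·140 − (+0.6)·50] / -8400 = -0.008095
∂h/∂y = [(-10)·(+0.6) − 140·(+0.7)] / -8400 = +0.01238
|∇h| = √(-0.008095² + 0.01238²) = 0.01479
Seepage velocity v = K·i/n = 4.4 × 0.01479 / 0.28 = 0.2324 ft/day.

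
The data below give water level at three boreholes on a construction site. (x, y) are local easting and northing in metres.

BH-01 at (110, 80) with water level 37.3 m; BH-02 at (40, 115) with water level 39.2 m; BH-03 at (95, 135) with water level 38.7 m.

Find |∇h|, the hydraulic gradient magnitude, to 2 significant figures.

Three-point gradient (reference BH-01): Δ to BH-02 = (-70, 35, +1.9), Δ to BH-03 = (-15, 55, +1.4).
∂h/∂x = -0.01669, ∂h/∂y = +0.02090 (det = -3325).
|∇h| = √(-0.01669² + 0.02090²) = 0.02675

0.027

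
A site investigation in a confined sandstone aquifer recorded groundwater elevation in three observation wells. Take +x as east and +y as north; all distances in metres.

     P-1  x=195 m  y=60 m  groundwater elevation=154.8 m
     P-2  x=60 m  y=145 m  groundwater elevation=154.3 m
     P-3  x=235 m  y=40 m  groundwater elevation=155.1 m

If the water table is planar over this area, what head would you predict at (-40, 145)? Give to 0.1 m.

Differences from P-1: to P-2 (Δx, Δy, Δh) = (-135, 85, -0.5); to P-3 = (40, -20, +0.3).
Determinant of the coordinate differences = (-135)·(-20) − 40·85 = -700.
∂h/∂x = [(-0.5)·(-20) − (+0.3)·85] / -700 = +0.02214
∂h/∂y = [(-135)·(+0.3) − 40·(-0.5)] / -700 = +0.02929
h(-40, 145) = 154.8 + (+0.02214)·(-235) + (+0.02929)·(85) = 154.8 -5.204 +2.489 = 152.086 m.

152.1 m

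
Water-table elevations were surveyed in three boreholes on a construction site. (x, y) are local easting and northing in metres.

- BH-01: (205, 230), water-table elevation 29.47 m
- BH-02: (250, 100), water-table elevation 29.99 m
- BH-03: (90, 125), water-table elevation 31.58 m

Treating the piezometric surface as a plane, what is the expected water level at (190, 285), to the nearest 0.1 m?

With h = a·x + b·y + c and BH-01 as origin, the differences give:
  45·a + (-130)·b = +0.52
  (-115)·a + (-105)·b = +2.11
Eliminate b (×(-105) and ×(-130), subtract): -19675·a = 219.700 → a = ∂h/∂x = -0.01117
Back-substitute: b = ∂h/∂y = -0.007865.
h(190, 285) = 29.47 + (-0.01117)·(-15) + (-0.007865)·(55) = 29.47 +0.167 -0.433 = 29.205 m.

29.2 m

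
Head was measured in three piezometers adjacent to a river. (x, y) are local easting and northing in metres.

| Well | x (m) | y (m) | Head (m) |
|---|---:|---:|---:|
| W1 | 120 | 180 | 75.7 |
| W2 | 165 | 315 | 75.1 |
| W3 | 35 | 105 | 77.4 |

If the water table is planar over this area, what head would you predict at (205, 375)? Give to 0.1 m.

74.4 m

Taking W1 as reference: W2−W1 = (45, 135, -0.6); W3−W1 = (-85, -75, +1.7).
Solve a·Δx + b·Δy = Δh: det = 45·(-75) − (-85)·135 = 8100.
∂h/∂x = [(-0.6)·(-75) − (+1.7)·135] / 8100 = -0.02278
∂h/∂y = [45·(+1.7) − (-85)·(-0.6)] / 8100 = +0.003148
h(205, 375) = 75.7 + (-0.02278)·(85) + (+0.003148)·(195) = 75.7 -1.936 +0.614 = 74.378 m.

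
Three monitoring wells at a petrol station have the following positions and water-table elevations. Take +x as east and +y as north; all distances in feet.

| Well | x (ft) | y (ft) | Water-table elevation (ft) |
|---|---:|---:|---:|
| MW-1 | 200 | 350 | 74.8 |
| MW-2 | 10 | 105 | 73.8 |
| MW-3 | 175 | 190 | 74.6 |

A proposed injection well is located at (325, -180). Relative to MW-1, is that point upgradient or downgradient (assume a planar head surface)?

upgradient

Differences from MW-1: to MW-2 (Δx, Δy, Δh) = (-190, -245, -1.0); to MW-3 = (-25, -160, -0.2).
Determinant of the coordinate differences = (-190)·(-160) − (-25)·(-245) = 24275.
∂h/∂x = [(-1.0)·(-160) − (-0.2)·(-245)] / 24275 = +0.004573
∂h/∂y = [(-190)·(-0.2) − (-25)·(-1.0)] / 24275 = +0.0005355
Head at (325, -180) = 74.8 + (+0.004573)·(125) + (+0.0005355)·(-530) = 75.09 ft.
That is higher than the 74.8 ft at MW-1, so the point is upgradient.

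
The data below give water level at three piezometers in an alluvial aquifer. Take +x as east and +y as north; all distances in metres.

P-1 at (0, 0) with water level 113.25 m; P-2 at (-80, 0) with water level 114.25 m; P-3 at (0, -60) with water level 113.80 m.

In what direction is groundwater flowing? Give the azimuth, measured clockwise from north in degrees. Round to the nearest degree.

∂h/∂x = (114.25 − 113.25) / (-80 − 0) = -0.01250
∂h/∂y = (113.80 − 113.25) / (-60 − 0) = -0.009167
Flow direction (−∇h) has components (+0.01250 E, +0.009167 N).
Azimuth = atan2(E, N) = atan2(+0.01250, +0.009167) = 53.7° ≈ 054°.

054°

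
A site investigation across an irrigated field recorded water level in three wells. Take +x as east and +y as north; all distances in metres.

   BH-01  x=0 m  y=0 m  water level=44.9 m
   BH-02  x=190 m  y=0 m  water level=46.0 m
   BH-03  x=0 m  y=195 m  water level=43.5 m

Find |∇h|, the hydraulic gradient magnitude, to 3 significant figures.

0.00922

∂h/∂x = (46.0 − 44.9) / (190 − 0) = +0.005789
∂h/∂y = (43.5 − 44.9) / (195 − 0) = -0.007179
|∇h| = √(0.005789² + -0.007179²) = 0.009222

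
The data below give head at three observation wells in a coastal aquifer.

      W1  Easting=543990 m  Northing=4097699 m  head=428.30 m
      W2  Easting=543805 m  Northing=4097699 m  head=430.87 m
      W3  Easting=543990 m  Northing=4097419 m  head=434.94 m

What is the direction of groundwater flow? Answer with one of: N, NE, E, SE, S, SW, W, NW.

∂h/∂x = (430.87 − 428.30) / (543805 − 543990) = -0.01389
∂h/∂y = (434.94 − 428.30) / (4097419 − 4097699) = -0.02371
Flow = −∇h = (+0.01389 east, +0.02371 north), which points northeast.

NE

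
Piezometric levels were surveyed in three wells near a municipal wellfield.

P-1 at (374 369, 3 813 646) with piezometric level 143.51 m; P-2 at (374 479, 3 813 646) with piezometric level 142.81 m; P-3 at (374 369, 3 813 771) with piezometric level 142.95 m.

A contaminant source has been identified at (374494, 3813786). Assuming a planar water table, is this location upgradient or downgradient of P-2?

downgradient

∂h/∂x = (142.81 − 143.51) / (374479 − 374369) = -0.006364
∂h/∂y = (142.95 − 143.51) / (3813771 − 3813646) = -0.004480
Head at (374494, 3813786) = 143.51 + (-0.006364)·(125) + (-0.004480)·(140) = 142.09 m.
That is lower than the 142.81 m at P-2, so the point is downgradient.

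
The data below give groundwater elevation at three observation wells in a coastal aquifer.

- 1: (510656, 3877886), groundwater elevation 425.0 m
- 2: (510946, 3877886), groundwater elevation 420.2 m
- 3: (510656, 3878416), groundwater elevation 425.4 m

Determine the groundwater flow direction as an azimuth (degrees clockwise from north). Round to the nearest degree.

∂h/∂x = (420.2 − 425.0) / (510946 − 510656) = -0.01655
∂h/∂y = (425.4 − 425.0) / (3878416 − 3877886) = +0.0007547
Flow direction (−∇h) has components (+0.01655 E, -0.0007547 N).
Azimuth = atan2(E, N) = atan2(+0.01655, -0.0007547) = 92.6° ≈ 093°.

093°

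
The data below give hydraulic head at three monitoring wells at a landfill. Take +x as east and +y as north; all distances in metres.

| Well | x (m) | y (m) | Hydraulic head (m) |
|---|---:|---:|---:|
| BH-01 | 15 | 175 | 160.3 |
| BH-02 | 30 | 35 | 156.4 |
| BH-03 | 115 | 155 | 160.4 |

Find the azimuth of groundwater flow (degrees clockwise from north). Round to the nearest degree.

Differences from BH-01: to BH-02 (Δx, Δy, Δh) = (15, -140, -3.9); to BH-03 = (100, -20, +0.1).
Solve a·Δx + b·Δy = Δh: det = 15·(-20) − 100·(-140) = 13700.
∂h/∂x = [(-3.9)·(-20) − (+0.1)·(-140)] / 13700 = +0.006715
∂h/∂y = [15·(+0.1) − 100·(-3.9)] / 13700 = +0.02858
Flow direction (−∇h) has components (-0.006715 E, -0.02858 N).
Azimuth = atan2(E, N) = atan2(-0.006715, -0.02858) = 193.2° ≈ 193°.

193°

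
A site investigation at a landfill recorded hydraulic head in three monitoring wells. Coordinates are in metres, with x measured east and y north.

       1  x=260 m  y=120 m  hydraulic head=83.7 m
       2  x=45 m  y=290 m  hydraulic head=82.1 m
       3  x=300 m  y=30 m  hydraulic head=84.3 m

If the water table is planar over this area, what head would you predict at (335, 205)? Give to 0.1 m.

With h = a·x + b·y + c and 1 as origin, the differences give:
  (-215)·a + 170·b = -1.6
  40·a + (-90)·b = +0.6
Eliminate b (×(-90) and ×170, subtract): 12550·a = 42.00 → a = ∂h/∂x = +0.003347
Back-substitute: b = ∂h/∂y = -0.005179.
h(335, 205) = 83.7 + (+0.003347)·(75) + (-0.005179)·(85) = 83.7 +0.251 -0.440 = 83.511 m.

83.5 m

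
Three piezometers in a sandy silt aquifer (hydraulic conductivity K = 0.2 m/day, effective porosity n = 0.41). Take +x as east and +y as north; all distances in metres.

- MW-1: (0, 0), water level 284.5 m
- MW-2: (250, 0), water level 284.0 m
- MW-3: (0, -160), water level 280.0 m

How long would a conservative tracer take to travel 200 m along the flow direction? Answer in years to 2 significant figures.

40 years

∂h/∂x = (284.0 − 284.5) / (250 − 0) = -0.002000
∂h/∂y = (280.0 − 284.5) / (-160 − 0) = +0.02813
|∇h| = √(-0.002000² + 0.02813²) = 0.0282
Seepage velocity v = K·i/n = 0.2 × 0.0282 / 0.41 = 0.01376 m/day.
t = 200 / 0.01376 = 1.453e+04 days = 39.8 years.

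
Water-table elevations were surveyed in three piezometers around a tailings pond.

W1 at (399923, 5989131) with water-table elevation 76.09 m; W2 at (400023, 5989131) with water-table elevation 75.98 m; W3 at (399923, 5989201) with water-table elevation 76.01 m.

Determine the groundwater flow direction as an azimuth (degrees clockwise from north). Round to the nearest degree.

044°

∂h/∂x = (75.98 − 76.09) / (400023 − 399923) = -0.001100
∂h/∂y = (76.01 − 76.09) / (5989201 − 5989131) = -0.001143
Flow direction (−∇h) has components (+0.001100 E, +0.001143 N).
Azimuth = atan2(E, N) = atan2(+0.001100, +0.001143) = 43.9° ≈ 044°.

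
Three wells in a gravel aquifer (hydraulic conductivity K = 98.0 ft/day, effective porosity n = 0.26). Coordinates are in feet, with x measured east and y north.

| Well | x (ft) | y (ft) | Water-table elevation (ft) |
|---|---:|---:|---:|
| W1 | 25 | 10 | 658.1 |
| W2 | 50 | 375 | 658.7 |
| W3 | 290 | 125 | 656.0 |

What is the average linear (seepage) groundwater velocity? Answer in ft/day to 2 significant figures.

Differences from W1: to W2 (Δx, Δy, Δh) = (25, 365, +0.6); to W3 = (265, 115, -2.1).
Solve a·Δx + b·Δy = Δh: det = 25·115 − 265·365 = -93850.
∂h/∂x = [(+0.6)·115 − (-2.1)·365] / -93850 = -0.008903
∂h/∂y = [25·(-2.1) − 265·(+0.6)] / -93850 = +0.002254
|∇h| = √(-0.008903² + 0.002254²) = 0.009184
Seepage velocity v = K·i/n = 98.0 × 0.009184 / 0.26 = 3.462 ft/day.

3.5 ft/day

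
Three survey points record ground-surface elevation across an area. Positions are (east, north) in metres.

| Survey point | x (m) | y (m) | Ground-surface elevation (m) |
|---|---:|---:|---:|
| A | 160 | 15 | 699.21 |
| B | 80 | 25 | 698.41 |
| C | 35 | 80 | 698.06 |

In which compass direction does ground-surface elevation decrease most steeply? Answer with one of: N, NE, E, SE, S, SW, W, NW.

W

Three-point gradient (reference A): Δ to B = (-80, 10, -0.80), Δ to C = (-125, 65, -1.15).
∂z/∂x = +0.01025, ∂z/∂y = +0.002025 (det = -3950).
Steepest decrease is along −∇f = (-0.01025 E, -0.002025 N) → west.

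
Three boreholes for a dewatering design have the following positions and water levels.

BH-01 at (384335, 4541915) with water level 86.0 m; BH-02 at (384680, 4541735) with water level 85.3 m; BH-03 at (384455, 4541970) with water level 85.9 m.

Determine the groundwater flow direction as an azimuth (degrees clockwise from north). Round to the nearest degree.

Three-point gradient (reference BH-01): Δ to BH-02 = (345, -180, -0.7), Δ to BH-03 = (120, 55, -0.1).
∂h/∂x = -0.001392, ∂h/∂y = +0.001220 (det = 40575).
Flow direction (−∇h) has components (+0.001392 E, -0.001220 N).
Azimuth = atan2(E, N) = atan2(+0.001392, -0.001220) = 131.2° ≈ 131°.

131°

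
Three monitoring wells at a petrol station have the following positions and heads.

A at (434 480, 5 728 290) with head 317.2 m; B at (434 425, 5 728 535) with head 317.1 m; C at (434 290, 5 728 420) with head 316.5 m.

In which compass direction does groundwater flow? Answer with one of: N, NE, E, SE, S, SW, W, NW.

W

With h = a·x + b·y + c and A as origin, the differences give:
  (-55)·a + 245·b = -0.1
  (-190)·a + 130·b = -0.7
Eliminate b (×130 and ×245, subtract): 39400·a = 158.50 → a = ∂h/∂x = +0.004023
Back-substitute: b = ∂h/∂y = +0.0004949.
Flow = −∇h = (-0.004023 east, -0.0004949 north), which points west.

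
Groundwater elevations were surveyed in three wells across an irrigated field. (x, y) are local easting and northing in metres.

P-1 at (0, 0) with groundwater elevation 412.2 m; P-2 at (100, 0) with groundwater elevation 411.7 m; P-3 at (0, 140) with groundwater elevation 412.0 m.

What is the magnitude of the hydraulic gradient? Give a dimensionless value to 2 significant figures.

0.0052

∂h/∂x = (411.7 − 412.2) / (100 − 0) = -0.005000
∂h/∂y = (412.0 − 412.2) / (140 − 0) = -0.001429
|∇h| = √(-0.005000² + -0.001429²) = 0.0052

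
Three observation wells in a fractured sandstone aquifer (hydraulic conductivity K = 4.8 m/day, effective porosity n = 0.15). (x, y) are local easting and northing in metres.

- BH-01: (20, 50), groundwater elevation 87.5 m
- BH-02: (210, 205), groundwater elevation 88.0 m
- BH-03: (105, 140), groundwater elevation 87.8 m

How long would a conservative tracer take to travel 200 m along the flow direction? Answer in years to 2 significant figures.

Taking BH-01 as reference: BH-02−BH-01 = (190, 155, +0.5); BH-03−BH-01 = (85, 90, +0.3).
Solve a·Δx + b·Δy = Δh: det = 190·90 − 85·155 = 3925.
∂h/∂x = [(+0.5)·90 − (+0.3)·155] / 3925 = -0.0003822
∂h/∂y = [190·(+0.3) − 85·(+0.5)] / 3925 = +0.003694
|∇h| = √(-0.0003822² + 0.003694²) = 0.003714
Seepage velocity v = K·i/n = 4.8 × 0.003714 / 0.15 = 0.1188 m/day.
t = 200 / 0.1188 = 1684 days = 4.61 years.

4.6 years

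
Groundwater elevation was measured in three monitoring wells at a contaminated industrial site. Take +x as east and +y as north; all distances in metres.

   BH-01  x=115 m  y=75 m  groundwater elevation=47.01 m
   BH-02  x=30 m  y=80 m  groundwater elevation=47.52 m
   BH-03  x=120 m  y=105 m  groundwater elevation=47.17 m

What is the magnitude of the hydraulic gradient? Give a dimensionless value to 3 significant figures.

With h = a·x + b·y + c and BH-01 as origin, the differences give:
  (-85)·a + 5·b = +0.51
  5·a + 30·b = +0.16
Eliminate b (×30 and ×5, subtract): -2575·a = 14.500 → a = ∂h/∂x = -0.005631
Back-substitute: b = ∂h/∂y = +0.006272.
|∇h| = √(-0.005631² + 0.006272²) = 0.008429

0.00843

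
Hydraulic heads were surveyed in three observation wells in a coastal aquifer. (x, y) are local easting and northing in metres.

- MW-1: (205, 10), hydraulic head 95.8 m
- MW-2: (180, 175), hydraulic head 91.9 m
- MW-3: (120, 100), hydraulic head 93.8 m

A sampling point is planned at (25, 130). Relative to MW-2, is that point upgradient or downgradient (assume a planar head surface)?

Taking MW-1 as reference: MW-2−MW-1 = (-25, 165, -3.9); MW-3−MW-1 = (-85, 90, -2.0).
Determinant of the coordinate differences = (-25)·90 − (-85)·165 = 11775.
∂h/∂x = [(-3.9)·90 − (-2.0)·165] / 11775 = -0.001783
∂h/∂y = [(-25)·(-2.0) − (-85)·(-3.9)] / 11775 = -0.02391
Head at (25, 130) = 95.8 + (-0.001783)·(-180) + (-0.02391)·(120) = 93.25 m.
That is higher than the 91.9 m at MW-2, so the point is upgradient.

upgradient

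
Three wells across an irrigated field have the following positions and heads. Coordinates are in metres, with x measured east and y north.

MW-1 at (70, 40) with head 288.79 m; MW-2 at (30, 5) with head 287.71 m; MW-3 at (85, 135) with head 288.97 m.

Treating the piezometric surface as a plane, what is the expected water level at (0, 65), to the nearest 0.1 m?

Three-point gradient (reference MW-1): Δ to MW-2 = (-40, -35, -1.08), Δ to MW-3 = (15, 95, +0.18).
∂h/∂x = +0.02940, ∂h/∂y = -0.002748 (det = -3275).
h(0, 65) = 288.79 + (+0.02940)·(-70) + (-0.002748)·(25) = 288.79 -2.058 -0.069 = 286.663 m.

286.7 m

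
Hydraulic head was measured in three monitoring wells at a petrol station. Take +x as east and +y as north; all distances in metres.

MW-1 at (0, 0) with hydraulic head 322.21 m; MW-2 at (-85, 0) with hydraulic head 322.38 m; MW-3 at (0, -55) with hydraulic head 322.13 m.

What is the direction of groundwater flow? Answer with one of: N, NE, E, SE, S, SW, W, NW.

SE

∂h/∂x = (322.38 − 322.21) / (-85 − 0) = -0.002000
∂h/∂y = (322.13 − 322.21) / (-55 − 0) = +0.001455
Flow = −∇h = (+0.002000 east, -0.001455 north), which points southeast.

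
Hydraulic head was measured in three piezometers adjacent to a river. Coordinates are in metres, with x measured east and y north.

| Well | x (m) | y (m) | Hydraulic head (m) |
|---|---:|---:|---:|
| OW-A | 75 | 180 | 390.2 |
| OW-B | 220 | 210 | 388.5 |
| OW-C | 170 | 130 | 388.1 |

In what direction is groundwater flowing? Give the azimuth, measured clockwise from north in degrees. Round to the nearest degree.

134°

With h = a·x + b·y + c and OW-A as origin, the differences give:
  145·a + 30·b = -1.7
  95·a + (-50)·b = -2.1
Eliminate b (×(-50) and ×30, subtract): -10100·a = 148.00 → a = ∂h/∂x = -0.01465
Back-substitute: b = ∂h/∂y = +0.01416.
Flow direction (−∇h) has components (+0.01465 E, -0.01416 N).
Azimuth = atan2(E, N) = atan2(+0.01465, -0.01416) = 134.0° ≈ 134°.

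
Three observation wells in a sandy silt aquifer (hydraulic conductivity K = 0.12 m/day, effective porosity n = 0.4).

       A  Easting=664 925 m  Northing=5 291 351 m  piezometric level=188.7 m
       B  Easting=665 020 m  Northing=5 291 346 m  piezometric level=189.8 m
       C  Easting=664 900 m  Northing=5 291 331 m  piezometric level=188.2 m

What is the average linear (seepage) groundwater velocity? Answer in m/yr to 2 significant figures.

Differences from A: to B (Δx, Δy, Δh) = (95, -5, +1.1); to C = (-25, -20, -0.5).
Determinant of the coordinate differences = 95·(-20) − (-25)·(-5) = -2025.
∂h/∂x = [(+1.1)·(-20) − (-0.5)·(-5)] / -2025 = +0.01210
∂h/∂y = [95·(-0.5) − (-25)·(+1.1)] / -2025 = +0.009877
|∇h| = √(0.01210² + 0.009877²) = 0.01562
Seepage velocity v = K·i/n = 0.12 × 0.01562 / 0.4 = 0.004686 m/day = 1.712 m/yr.

1.7 m/yr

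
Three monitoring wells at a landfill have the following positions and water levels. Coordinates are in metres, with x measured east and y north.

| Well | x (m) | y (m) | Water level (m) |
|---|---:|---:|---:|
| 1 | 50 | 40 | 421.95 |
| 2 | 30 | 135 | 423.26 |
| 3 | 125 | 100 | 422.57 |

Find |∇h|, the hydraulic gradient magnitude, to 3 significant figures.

Differences from 1: to 2 (Δx, Δy, Δh) = (-20, 95, +1.31); to 3 = (75, 60, +0.62).
Determinant of the coordinate differences = (-20)·60 − 75·95 = -8325.
∂h/∂x = [(+1.31)·60 − (+0.62)·95] / -8325 = -0.002366
∂h/∂y = [(-20)·(+0.62) − 75·(+1.31)] / -8325 = +0.01329
|∇h| = √(-0.002366² + 0.01329²) = 0.0135

0.0135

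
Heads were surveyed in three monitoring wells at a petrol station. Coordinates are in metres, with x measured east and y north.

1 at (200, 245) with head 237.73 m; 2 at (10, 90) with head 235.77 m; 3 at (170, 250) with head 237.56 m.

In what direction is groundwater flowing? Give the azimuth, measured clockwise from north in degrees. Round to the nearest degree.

Taking 1 as reference: 2−1 = (-190, -155, -1.96); 3−1 = (-30, 5, -0.17).
Solve a·Δx + b·Δy = Δh: det = (-190)·5 − (-30)·(-155) = -5600.
∂h/∂x = [(-1.96)·5 − (-0.17)·(-155)] / -5600 = +0.006455
∂h/∂y = [(-190)·(-0.17) − (-30)·(-1.96)] / -5600 = +0.004732
Flow direction (−∇h) has components (-0.006455 E, -0.004732 N).
Azimuth = atan2(E, N) = atan2(-0.006455, -0.004732) = 233.8° ≈ 234°.

234°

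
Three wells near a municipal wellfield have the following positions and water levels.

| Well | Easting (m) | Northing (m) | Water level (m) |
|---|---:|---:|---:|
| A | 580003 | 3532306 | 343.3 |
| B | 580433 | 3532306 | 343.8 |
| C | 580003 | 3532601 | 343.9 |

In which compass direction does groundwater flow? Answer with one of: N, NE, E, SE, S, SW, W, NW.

∂h/∂x = (343.8 − 343.3) / (580433 − 580003) = +0.001163
∂h/∂y = (343.9 − 343.3) / (3532601 − 3532306) = +0.002034
Flow = −∇h = (-0.001163 east, -0.002034 north), which points southwest.

SW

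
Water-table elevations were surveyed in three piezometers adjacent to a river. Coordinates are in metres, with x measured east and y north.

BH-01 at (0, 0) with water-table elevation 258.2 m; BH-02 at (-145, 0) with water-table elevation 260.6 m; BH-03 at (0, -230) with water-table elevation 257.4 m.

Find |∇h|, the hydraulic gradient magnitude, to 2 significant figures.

0.017

∂h/∂x = (260.6 − 258.2) / (-145 − 0) = -0.01655
∂h/∂y = (257.4 − 258.2) / (-230 − 0) = +0.003478
|∇h| = √(-0.01655² + 0.003478²) = 0.01691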